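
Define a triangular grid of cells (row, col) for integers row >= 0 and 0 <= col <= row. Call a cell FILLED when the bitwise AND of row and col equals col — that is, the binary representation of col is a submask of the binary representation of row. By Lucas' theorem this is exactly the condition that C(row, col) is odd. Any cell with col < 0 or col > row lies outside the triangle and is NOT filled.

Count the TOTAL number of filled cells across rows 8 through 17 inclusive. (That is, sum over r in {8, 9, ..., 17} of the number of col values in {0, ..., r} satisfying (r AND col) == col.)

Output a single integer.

Answer: 60

Derivation:
r8=1000 pc1: +2 =2
r9=1001 pc2: +4 =6
r10=1010 pc2: +4 =10
r11=1011 pc3: +8 =18
r12=1100 pc2: +4 =22
r13=1101 pc3: +8 =30
r14=1110 pc3: +8 =38
r15=1111 pc4: +16 =54
r16=10000 pc1: +2 =56
r17=10001 pc2: +4 =60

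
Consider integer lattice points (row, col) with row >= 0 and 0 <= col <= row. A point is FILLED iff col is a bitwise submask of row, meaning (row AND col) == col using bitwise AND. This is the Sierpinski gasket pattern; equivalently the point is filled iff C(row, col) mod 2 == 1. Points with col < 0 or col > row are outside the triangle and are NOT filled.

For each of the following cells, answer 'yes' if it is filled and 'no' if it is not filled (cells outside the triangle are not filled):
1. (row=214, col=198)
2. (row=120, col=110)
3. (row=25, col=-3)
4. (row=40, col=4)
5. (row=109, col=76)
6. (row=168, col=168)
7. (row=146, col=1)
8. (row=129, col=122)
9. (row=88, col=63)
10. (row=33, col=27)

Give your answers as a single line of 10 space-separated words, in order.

(214,198): row=0b11010110, col=0b11000110, row AND col = 0b11000110 = 198; 198 == 198 -> filled
(120,110): row=0b1111000, col=0b1101110, row AND col = 0b1101000 = 104; 104 != 110 -> empty
(25,-3): col outside [0, 25] -> not filled
(40,4): row=0b101000, col=0b100, row AND col = 0b0 = 0; 0 != 4 -> empty
(109,76): row=0b1101101, col=0b1001100, row AND col = 0b1001100 = 76; 76 == 76 -> filled
(168,168): row=0b10101000, col=0b10101000, row AND col = 0b10101000 = 168; 168 == 168 -> filled
(146,1): row=0b10010010, col=0b1, row AND col = 0b0 = 0; 0 != 1 -> empty
(129,122): row=0b10000001, col=0b1111010, row AND col = 0b0 = 0; 0 != 122 -> empty
(88,63): row=0b1011000, col=0b111111, row AND col = 0b11000 = 24; 24 != 63 -> empty
(33,27): row=0b100001, col=0b11011, row AND col = 0b1 = 1; 1 != 27 -> empty

Answer: yes no no no yes yes no no no no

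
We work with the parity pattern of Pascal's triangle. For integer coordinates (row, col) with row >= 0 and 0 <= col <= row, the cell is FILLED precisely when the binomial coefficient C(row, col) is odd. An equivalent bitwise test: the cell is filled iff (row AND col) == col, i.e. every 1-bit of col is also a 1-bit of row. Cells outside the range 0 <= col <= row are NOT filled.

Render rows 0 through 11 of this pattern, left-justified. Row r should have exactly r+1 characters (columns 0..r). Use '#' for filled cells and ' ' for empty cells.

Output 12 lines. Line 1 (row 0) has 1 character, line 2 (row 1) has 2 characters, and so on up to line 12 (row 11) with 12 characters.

r0=0: #
r1=1: ##
r2=10: # #
r3=11: ####
r4=100: #   #
r5=101: ##  ##
r6=110: # # # #
r7=111: ########
r8=1000: #       #
r9=1001: ##      ##
r10=1010: # #     # #
r11=1011: ####    ####

Answer: #
##
# #
####
#   #
##  ##
# # # #
########
#       #
##      ##
# #     # #
####    ####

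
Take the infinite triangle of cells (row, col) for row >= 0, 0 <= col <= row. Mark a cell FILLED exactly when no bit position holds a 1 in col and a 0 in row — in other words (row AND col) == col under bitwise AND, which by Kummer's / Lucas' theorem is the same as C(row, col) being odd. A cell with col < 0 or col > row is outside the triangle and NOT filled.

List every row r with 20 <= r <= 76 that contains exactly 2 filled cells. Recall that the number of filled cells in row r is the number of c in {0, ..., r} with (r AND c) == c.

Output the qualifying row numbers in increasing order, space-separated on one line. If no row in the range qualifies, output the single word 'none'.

Row r has 2^popcount(r) filled cells, so we need popcount(r) = log2(2) = 1.
Scan r = 20..76 and keep those with exactly 1 one-bits:
r=20=10100 popcount=2 -> skip
r=21=10101 popcount=3 -> skip
r=22=10110 popcount=3 -> skip
r=23=10111 popcount=4 -> skip
r=24=11000 popcount=2 -> skip
r=25=11001 popcount=3 -> skip
r=26=11010 popcount=3 -> skip
r=27=11011 popcount=4 -> skip
r=28=11100 popcount=3 -> skip
r=29=11101 popcount=4 -> skip
r=30=11110 popcount=4 -> skip
r=31=11111 popcount=5 -> skip
r=32=100000 popcount=1 -> KEEP
r=33=100001 popcount=2 -> skip
r=34=100010 popcount=2 -> skip
r=35=100011 popcount=3 -> skip
r=36=100100 popcount=2 -> skip
r=37=100101 popcount=3 -> skip
r=38=100110 popcount=3 -> skip
r=39=100111 popcount=4 -> skip
r=40=101000 popcount=2 -> skip
r=41=101001 popcount=3 -> skip
r=42=101010 popcount=3 -> skip
r=43=101011 popcount=4 -> skip
r=44=101100 popcount=3 -> skip
r=45=101101 popcount=4 -> skip
r=46=101110 popcount=4 -> skip
r=47=101111 popcount=5 -> skip
r=48=110000 popcount=2 -> skip
r=49=110001 popcount=3 -> skip
r=50=110010 popcount=3 -> skip
r=51=110011 popcount=4 -> skip
r=52=110100 popcount=3 -> skip
r=53=110101 popcount=4 -> skip
r=54=110110 popcount=4 -> skip
r=55=110111 popcount=5 -> skip
r=56=111000 popcount=3 -> skip
r=57=111001 popcount=4 -> skip
r=58=111010 popcount=4 -> skip
r=59=111011 popcount=5 -> skip
r=60=111100 popcount=4 -> skip
r=61=111101 popcount=5 -> skip
r=62=111110 popcount=5 -> skip
r=63=111111 popcount=6 -> skip
r=64=1000000 popcount=1 -> KEEP
r=65=1000001 popcount=2 -> skip
r=66=1000010 popcount=2 -> skip
r=67=1000011 popcount=3 -> skip
r=68=1000100 popcount=2 -> skip
r=69=1000101 popcount=3 -> skip
r=70=1000110 popcount=3 -> skip
r=71=1000111 popcount=4 -> skip
r=72=1001000 popcount=2 -> skip
r=73=1001001 popcount=3 -> skip
r=74=1001010 popcount=3 -> skip
r=75=1001011 popcount=4 -> skip
r=76=1001100 popcount=3 -> skip
Kept rows: 32 64

Answer: 32 64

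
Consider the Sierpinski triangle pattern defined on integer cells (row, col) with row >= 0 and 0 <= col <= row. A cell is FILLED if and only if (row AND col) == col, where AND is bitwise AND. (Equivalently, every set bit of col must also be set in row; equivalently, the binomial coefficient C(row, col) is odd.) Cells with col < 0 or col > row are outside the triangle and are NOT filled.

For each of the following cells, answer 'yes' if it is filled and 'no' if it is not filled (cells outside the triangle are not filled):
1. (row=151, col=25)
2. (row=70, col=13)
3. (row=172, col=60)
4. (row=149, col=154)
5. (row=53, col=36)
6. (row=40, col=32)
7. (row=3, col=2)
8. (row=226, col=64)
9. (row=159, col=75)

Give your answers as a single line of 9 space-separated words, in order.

(151,25): row=0b10010111, col=0b11001, row AND col = 0b10001 = 17; 17 != 25 -> empty
(70,13): row=0b1000110, col=0b1101, row AND col = 0b100 = 4; 4 != 13 -> empty
(172,60): row=0b10101100, col=0b111100, row AND col = 0b101100 = 44; 44 != 60 -> empty
(149,154): col outside [0, 149] -> not filled
(53,36): row=0b110101, col=0b100100, row AND col = 0b100100 = 36; 36 == 36 -> filled
(40,32): row=0b101000, col=0b100000, row AND col = 0b100000 = 32; 32 == 32 -> filled
(3,2): row=0b11, col=0b10, row AND col = 0b10 = 2; 2 == 2 -> filled
(226,64): row=0b11100010, col=0b1000000, row AND col = 0b1000000 = 64; 64 == 64 -> filled
(159,75): row=0b10011111, col=0b1001011, row AND col = 0b1011 = 11; 11 != 75 -> empty

Answer: no no no no yes yes yes yes no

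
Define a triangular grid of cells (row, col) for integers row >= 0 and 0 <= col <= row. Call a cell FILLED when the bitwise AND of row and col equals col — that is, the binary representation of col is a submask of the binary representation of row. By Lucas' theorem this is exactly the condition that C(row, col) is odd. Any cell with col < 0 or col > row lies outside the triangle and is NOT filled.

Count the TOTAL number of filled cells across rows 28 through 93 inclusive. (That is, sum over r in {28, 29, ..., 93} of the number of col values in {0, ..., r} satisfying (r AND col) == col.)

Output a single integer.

r28=11100 pc3: +8 =8
r29=11101 pc4: +16 =24
r30=11110 pc4: +16 =40
r31=11111 pc5: +32 =72
r32=100000 pc1: +2 =74
r33=100001 pc2: +4 =78
r34=100010 pc2: +4 =82
r35=100011 pc3: +8 =90
r36=100100 pc2: +4 =94
r37=100101 pc3: +8 =102
r38=100110 pc3: +8 =110
r39=100111 pc4: +16 =126
r40=101000 pc2: +4 =130
r41=101001 pc3: +8 =138
r42=101010 pc3: +8 =146
r43=101011 pc4: +16 =162
r44=101100 pc3: +8 =170
r45=101101 pc4: +16 =186
r46=101110 pc4: +16 =202
r47=101111 pc5: +32 =234
r48=110000 pc2: +4 =238
r49=110001 pc3: +8 =246
r50=110010 pc3: +8 =254
r51=110011 pc4: +16 =270
r52=110100 pc3: +8 =278
r53=110101 pc4: +16 =294
r54=110110 pc4: +16 =310
r55=110111 pc5: +32 =342
r56=111000 pc3: +8 =350
r57=111001 pc4: +16 =366
r58=111010 pc4: +16 =382
r59=111011 pc5: +32 =414
r60=111100 pc4: +16 =430
r61=111101 pc5: +32 =462
r62=111110 pc5: +32 =494
r63=111111 pc6: +64 =558
r64=1000000 pc1: +2 =560
r65=1000001 pc2: +4 =564
r66=1000010 pc2: +4 =568
r67=1000011 pc3: +8 =576
r68=1000100 pc2: +4 =580
r69=1000101 pc3: +8 =588
r70=1000110 pc3: +8 =596
r71=1000111 pc4: +16 =612
r72=1001000 pc2: +4 =616
r73=1001001 pc3: +8 =624
r74=1001010 pc3: +8 =632
r75=1001011 pc4: +16 =648
r76=1001100 pc3: +8 =656
r77=1001101 pc4: +16 =672
r78=1001110 pc4: +16 =688
r79=1001111 pc5: +32 =720
r80=1010000 pc2: +4 =724
r81=1010001 pc3: +8 =732
r82=1010010 pc3: +8 =740
r83=1010011 pc4: +16 =756
r84=1010100 pc3: +8 =764
r85=1010101 pc4: +16 =780
r86=1010110 pc4: +16 =796
r87=1010111 pc5: +32 =828
r88=1011000 pc3: +8 =836
r89=1011001 pc4: +16 =852
r90=1011010 pc4: +16 =868
r91=1011011 pc5: +32 =900
r92=1011100 pc4: +16 =916
r93=1011101 pc5: +32 =948

Answer: 948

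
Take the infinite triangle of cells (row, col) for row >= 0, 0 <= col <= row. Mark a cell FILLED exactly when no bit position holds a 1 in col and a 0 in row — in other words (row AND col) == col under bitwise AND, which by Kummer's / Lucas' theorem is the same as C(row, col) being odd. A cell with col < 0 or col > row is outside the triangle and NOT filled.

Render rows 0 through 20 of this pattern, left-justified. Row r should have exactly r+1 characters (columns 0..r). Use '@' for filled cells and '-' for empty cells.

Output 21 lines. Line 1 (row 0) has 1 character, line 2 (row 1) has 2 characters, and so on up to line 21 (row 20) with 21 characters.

r0=0: @
r1=1: @@
r2=10: @-@
r3=11: @@@@
r4=100: @---@
r5=101: @@--@@
r6=110: @-@-@-@
r7=111: @@@@@@@@
r8=1000: @-------@
r9=1001: @@------@@
r10=1010: @-@-----@-@
r11=1011: @@@@----@@@@
r12=1100: @---@---@---@
r13=1101: @@--@@--@@--@@
r14=1110: @-@-@-@-@-@-@-@
r15=1111: @@@@@@@@@@@@@@@@
r16=10000: @---------------@
r17=10001: @@--------------@@
r18=10010: @-@-------------@-@
r19=10011: @@@@------------@@@@
r20=10100: @---@-----------@---@

Answer: @
@@
@-@
@@@@
@---@
@@--@@
@-@-@-@
@@@@@@@@
@-------@
@@------@@
@-@-----@-@
@@@@----@@@@
@---@---@---@
@@--@@--@@--@@
@-@-@-@-@-@-@-@
@@@@@@@@@@@@@@@@
@---------------@
@@--------------@@
@-@-------------@-@
@@@@------------@@@@
@---@-----------@---@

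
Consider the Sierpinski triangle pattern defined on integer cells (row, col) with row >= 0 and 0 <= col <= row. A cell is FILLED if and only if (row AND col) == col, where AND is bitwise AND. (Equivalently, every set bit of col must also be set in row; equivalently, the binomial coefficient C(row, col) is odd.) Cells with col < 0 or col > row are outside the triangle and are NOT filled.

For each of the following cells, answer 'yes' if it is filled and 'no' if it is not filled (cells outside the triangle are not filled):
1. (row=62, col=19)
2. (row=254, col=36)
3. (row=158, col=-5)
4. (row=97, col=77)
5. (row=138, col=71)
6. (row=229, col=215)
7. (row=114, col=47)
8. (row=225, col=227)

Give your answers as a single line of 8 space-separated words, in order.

Answer: no yes no no no no no no

Derivation:
(62,19): row=0b111110, col=0b10011, row AND col = 0b10010 = 18; 18 != 19 -> empty
(254,36): row=0b11111110, col=0b100100, row AND col = 0b100100 = 36; 36 == 36 -> filled
(158,-5): col outside [0, 158] -> not filled
(97,77): row=0b1100001, col=0b1001101, row AND col = 0b1000001 = 65; 65 != 77 -> empty
(138,71): row=0b10001010, col=0b1000111, row AND col = 0b10 = 2; 2 != 71 -> empty
(229,215): row=0b11100101, col=0b11010111, row AND col = 0b11000101 = 197; 197 != 215 -> empty
(114,47): row=0b1110010, col=0b101111, row AND col = 0b100010 = 34; 34 != 47 -> empty
(225,227): col outside [0, 225] -> not filled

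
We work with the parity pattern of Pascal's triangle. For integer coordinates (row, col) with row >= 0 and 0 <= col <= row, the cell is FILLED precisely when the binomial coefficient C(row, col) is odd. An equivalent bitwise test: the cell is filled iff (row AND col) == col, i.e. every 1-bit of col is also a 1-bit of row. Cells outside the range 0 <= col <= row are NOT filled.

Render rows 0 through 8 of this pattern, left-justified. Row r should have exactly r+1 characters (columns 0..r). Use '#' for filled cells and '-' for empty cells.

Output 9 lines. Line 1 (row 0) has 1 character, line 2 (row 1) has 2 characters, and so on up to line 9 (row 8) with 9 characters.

Answer: #
##
#-#
####
#---#
##--##
#-#-#-#
########
#-------#

Derivation:
r0=0: #
r1=1: ##
r2=10: #-#
r3=11: ####
r4=100: #---#
r5=101: ##--##
r6=110: #-#-#-#
r7=111: ########
r8=1000: #-------#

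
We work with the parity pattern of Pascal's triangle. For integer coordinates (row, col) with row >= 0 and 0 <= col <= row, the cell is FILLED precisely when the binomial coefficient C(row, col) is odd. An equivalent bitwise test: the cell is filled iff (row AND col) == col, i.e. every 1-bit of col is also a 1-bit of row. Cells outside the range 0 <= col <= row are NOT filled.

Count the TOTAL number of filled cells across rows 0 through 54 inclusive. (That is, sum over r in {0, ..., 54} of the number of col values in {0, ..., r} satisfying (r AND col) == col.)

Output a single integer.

Answer: 481

Derivation:
r0=0 pc0: +1 =1
r1=1 pc1: +2 =3
r2=10 pc1: +2 =5
r3=11 pc2: +4 =9
r4=100 pc1: +2 =11
r5=101 pc2: +4 =15
r6=110 pc2: +4 =19
r7=111 pc3: +8 =27
r8=1000 pc1: +2 =29
r9=1001 pc2: +4 =33
r10=1010 pc2: +4 =37
r11=1011 pc3: +8 =45
r12=1100 pc2: +4 =49
r13=1101 pc3: +8 =57
r14=1110 pc3: +8 =65
r15=1111 pc4: +16 =81
r16=10000 pc1: +2 =83
r17=10001 pc2: +4 =87
r18=10010 pc2: +4 =91
r19=10011 pc3: +8 =99
r20=10100 pc2: +4 =103
r21=10101 pc3: +8 =111
r22=10110 pc3: +8 =119
r23=10111 pc4: +16 =135
r24=11000 pc2: +4 =139
r25=11001 pc3: +8 =147
r26=11010 pc3: +8 =155
r27=11011 pc4: +16 =171
r28=11100 pc3: +8 =179
r29=11101 pc4: +16 =195
r30=11110 pc4: +16 =211
r31=11111 pc5: +32 =243
r32=100000 pc1: +2 =245
r33=100001 pc2: +4 =249
r34=100010 pc2: +4 =253
r35=100011 pc3: +8 =261
r36=100100 pc2: +4 =265
r37=100101 pc3: +8 =273
r38=100110 pc3: +8 =281
r39=100111 pc4: +16 =297
r40=101000 pc2: +4 =301
r41=101001 pc3: +8 =309
r42=101010 pc3: +8 =317
r43=101011 pc4: +16 =333
r44=101100 pc3: +8 =341
r45=101101 pc4: +16 =357
r46=101110 pc4: +16 =373
r47=101111 pc5: +32 =405
r48=110000 pc2: +4 =409
r49=110001 pc3: +8 =417
r50=110010 pc3: +8 =425
r51=110011 pc4: +16 =441
r52=110100 pc3: +8 =449
r53=110101 pc4: +16 =465
r54=110110 pc4: +16 =481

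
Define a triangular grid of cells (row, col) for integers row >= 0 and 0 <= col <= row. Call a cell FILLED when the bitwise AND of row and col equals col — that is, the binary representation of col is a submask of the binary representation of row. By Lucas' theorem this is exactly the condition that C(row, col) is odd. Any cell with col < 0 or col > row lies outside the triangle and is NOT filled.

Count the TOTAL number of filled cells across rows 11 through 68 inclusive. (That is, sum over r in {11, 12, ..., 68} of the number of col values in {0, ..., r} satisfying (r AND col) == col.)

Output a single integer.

Answer: 714

Derivation:
r11=1011 pc3: +8 =8
r12=1100 pc2: +4 =12
r13=1101 pc3: +8 =20
r14=1110 pc3: +8 =28
r15=1111 pc4: +16 =44
r16=10000 pc1: +2 =46
r17=10001 pc2: +4 =50
r18=10010 pc2: +4 =54
r19=10011 pc3: +8 =62
r20=10100 pc2: +4 =66
r21=10101 pc3: +8 =74
r22=10110 pc3: +8 =82
r23=10111 pc4: +16 =98
r24=11000 pc2: +4 =102
r25=11001 pc3: +8 =110
r26=11010 pc3: +8 =118
r27=11011 pc4: +16 =134
r28=11100 pc3: +8 =142
r29=11101 pc4: +16 =158
r30=11110 pc4: +16 =174
r31=11111 pc5: +32 =206
r32=100000 pc1: +2 =208
r33=100001 pc2: +4 =212
r34=100010 pc2: +4 =216
r35=100011 pc3: +8 =224
r36=100100 pc2: +4 =228
r37=100101 pc3: +8 =236
r38=100110 pc3: +8 =244
r39=100111 pc4: +16 =260
r40=101000 pc2: +4 =264
r41=101001 pc3: +8 =272
r42=101010 pc3: +8 =280
r43=101011 pc4: +16 =296
r44=101100 pc3: +8 =304
r45=101101 pc4: +16 =320
r46=101110 pc4: +16 =336
r47=101111 pc5: +32 =368
r48=110000 pc2: +4 =372
r49=110001 pc3: +8 =380
r50=110010 pc3: +8 =388
r51=110011 pc4: +16 =404
r52=110100 pc3: +8 =412
r53=110101 pc4: +16 =428
r54=110110 pc4: +16 =444
r55=110111 pc5: +32 =476
r56=111000 pc3: +8 =484
r57=111001 pc4: +16 =500
r58=111010 pc4: +16 =516
r59=111011 pc5: +32 =548
r60=111100 pc4: +16 =564
r61=111101 pc5: +32 =596
r62=111110 pc5: +32 =628
r63=111111 pc6: +64 =692
r64=1000000 pc1: +2 =694
r65=1000001 pc2: +4 =698
r66=1000010 pc2: +4 =702
r67=1000011 pc3: +8 =710
r68=1000100 pc2: +4 =714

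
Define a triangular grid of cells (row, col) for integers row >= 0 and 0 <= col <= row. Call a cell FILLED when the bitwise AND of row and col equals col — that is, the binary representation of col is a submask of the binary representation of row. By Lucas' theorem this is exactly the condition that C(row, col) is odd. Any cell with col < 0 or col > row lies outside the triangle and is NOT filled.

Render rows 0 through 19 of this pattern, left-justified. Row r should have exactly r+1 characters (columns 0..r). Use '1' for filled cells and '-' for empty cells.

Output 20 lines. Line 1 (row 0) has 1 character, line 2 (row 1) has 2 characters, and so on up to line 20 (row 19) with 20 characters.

Answer: 1
11
1-1
1111
1---1
11--11
1-1-1-1
11111111
1-------1
11------11
1-1-----1-1
1111----1111
1---1---1---1
11--11--11--11
1-1-1-1-1-1-1-1
1111111111111111
1---------------1
11--------------11
1-1-------------1-1
1111------------1111

Derivation:
r0=0: 1
r1=1: 11
r2=10: 1-1
r3=11: 1111
r4=100: 1---1
r5=101: 11--11
r6=110: 1-1-1-1
r7=111: 11111111
r8=1000: 1-------1
r9=1001: 11------11
r10=1010: 1-1-----1-1
r11=1011: 1111----1111
r12=1100: 1---1---1---1
r13=1101: 11--11--11--11
r14=1110: 1-1-1-1-1-1-1-1
r15=1111: 1111111111111111
r16=10000: 1---------------1
r17=10001: 11--------------11
r18=10010: 1-1-------------1-1
r19=10011: 1111------------1111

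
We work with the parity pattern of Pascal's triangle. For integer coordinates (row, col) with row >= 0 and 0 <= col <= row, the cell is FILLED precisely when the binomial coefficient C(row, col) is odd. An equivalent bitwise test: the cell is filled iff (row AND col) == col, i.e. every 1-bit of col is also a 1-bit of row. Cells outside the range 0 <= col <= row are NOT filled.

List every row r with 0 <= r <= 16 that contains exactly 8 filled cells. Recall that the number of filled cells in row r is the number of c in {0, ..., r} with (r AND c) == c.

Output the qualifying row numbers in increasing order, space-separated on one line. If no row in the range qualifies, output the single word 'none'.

Row r has 2^popcount(r) filled cells, so we need popcount(r) = log2(8) = 3.
Scan r = 0..16 and keep those with exactly 3 one-bits:
r=0=0 popcount=0 -> skip
r=1=1 popcount=1 -> skip
r=2=10 popcount=1 -> skip
r=3=11 popcount=2 -> skip
r=4=100 popcount=1 -> skip
r=5=101 popcount=2 -> skip
r=6=110 popcount=2 -> skip
r=7=111 popcount=3 -> KEEP
r=8=1000 popcount=1 -> skip
r=9=1001 popcount=2 -> skip
r=10=1010 popcount=2 -> skip
r=11=1011 popcount=3 -> KEEP
r=12=1100 popcount=2 -> skip
r=13=1101 popcount=3 -> KEEP
r=14=1110 popcount=3 -> KEEP
r=15=1111 popcount=4 -> skip
r=16=10000 popcount=1 -> skip
Kept rows: 7 11 13 14

Answer: 7 11 13 14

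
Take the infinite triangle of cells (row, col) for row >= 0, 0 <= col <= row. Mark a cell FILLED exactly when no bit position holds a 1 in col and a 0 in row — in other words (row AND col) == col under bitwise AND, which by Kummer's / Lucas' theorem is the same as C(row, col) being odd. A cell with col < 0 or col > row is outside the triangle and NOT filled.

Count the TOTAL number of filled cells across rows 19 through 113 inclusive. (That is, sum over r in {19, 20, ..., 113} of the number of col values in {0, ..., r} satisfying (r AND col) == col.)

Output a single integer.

Answer: 1472

Derivation:
r19=10011 pc3: +8 =8
r20=10100 pc2: +4 =12
r21=10101 pc3: +8 =20
r22=10110 pc3: +8 =28
r23=10111 pc4: +16 =44
r24=11000 pc2: +4 =48
r25=11001 pc3: +8 =56
r26=11010 pc3: +8 =64
r27=11011 pc4: +16 =80
r28=11100 pc3: +8 =88
r29=11101 pc4: +16 =104
r30=11110 pc4: +16 =120
r31=11111 pc5: +32 =152
r32=100000 pc1: +2 =154
r33=100001 pc2: +4 =158
r34=100010 pc2: +4 =162
r35=100011 pc3: +8 =170
r36=100100 pc2: +4 =174
r37=100101 pc3: +8 =182
r38=100110 pc3: +8 =190
r39=100111 pc4: +16 =206
r40=101000 pc2: +4 =210
r41=101001 pc3: +8 =218
r42=101010 pc3: +8 =226
r43=101011 pc4: +16 =242
r44=101100 pc3: +8 =250
r45=101101 pc4: +16 =266
r46=101110 pc4: +16 =282
r47=101111 pc5: +32 =314
r48=110000 pc2: +4 =318
r49=110001 pc3: +8 =326
r50=110010 pc3: +8 =334
r51=110011 pc4: +16 =350
r52=110100 pc3: +8 =358
r53=110101 pc4: +16 =374
r54=110110 pc4: +16 =390
r55=110111 pc5: +32 =422
r56=111000 pc3: +8 =430
r57=111001 pc4: +16 =446
r58=111010 pc4: +16 =462
r59=111011 pc5: +32 =494
r60=111100 pc4: +16 =510
r61=111101 pc5: +32 =542
r62=111110 pc5: +32 =574
r63=111111 pc6: +64 =638
r64=1000000 pc1: +2 =640
r65=1000001 pc2: +4 =644
r66=1000010 pc2: +4 =648
r67=1000011 pc3: +8 =656
r68=1000100 pc2: +4 =660
r69=1000101 pc3: +8 =668
r70=1000110 pc3: +8 =676
r71=1000111 pc4: +16 =692
r72=1001000 pc2: +4 =696
r73=1001001 pc3: +8 =704
r74=1001010 pc3: +8 =712
r75=1001011 pc4: +16 =728
r76=1001100 pc3: +8 =736
r77=1001101 pc4: +16 =752
r78=1001110 pc4: +16 =768
r79=1001111 pc5: +32 =800
r80=1010000 pc2: +4 =804
r81=1010001 pc3: +8 =812
r82=1010010 pc3: +8 =820
r83=1010011 pc4: +16 =836
r84=1010100 pc3: +8 =844
r85=1010101 pc4: +16 =860
r86=1010110 pc4: +16 =876
r87=1010111 pc5: +32 =908
r88=1011000 pc3: +8 =916
r89=1011001 pc4: +16 =932
r90=1011010 pc4: +16 =948
r91=1011011 pc5: +32 =980
r92=1011100 pc4: +16 =996
r93=1011101 pc5: +32 =1028
r94=1011110 pc5: +32 =1060
r95=1011111 pc6: +64 =1124
r96=1100000 pc2: +4 =1128
r97=1100001 pc3: +8 =1136
r98=1100010 pc3: +8 =1144
r99=1100011 pc4: +16 =1160
r100=1100100 pc3: +8 =1168
r101=1100101 pc4: +16 =1184
r102=1100110 pc4: +16 =1200
r103=1100111 pc5: +32 =1232
r104=1101000 pc3: +8 =1240
r105=1101001 pc4: +16 =1256
r106=1101010 pc4: +16 =1272
r107=1101011 pc5: +32 =1304
r108=1101100 pc4: +16 =1320
r109=1101101 pc5: +32 =1352
r110=1101110 pc5: +32 =1384
r111=1101111 pc6: +64 =1448
r112=1110000 pc3: +8 =1456
r113=1110001 pc4: +16 =1472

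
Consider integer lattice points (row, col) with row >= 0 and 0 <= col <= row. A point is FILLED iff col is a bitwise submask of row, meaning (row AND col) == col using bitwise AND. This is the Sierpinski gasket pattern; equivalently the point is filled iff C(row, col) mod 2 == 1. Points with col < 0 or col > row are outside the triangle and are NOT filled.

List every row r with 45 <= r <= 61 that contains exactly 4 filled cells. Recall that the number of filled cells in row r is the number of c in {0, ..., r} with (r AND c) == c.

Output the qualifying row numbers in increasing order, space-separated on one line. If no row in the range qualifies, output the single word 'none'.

Answer: 48

Derivation:
Row r has 2^popcount(r) filled cells, so we need popcount(r) = log2(4) = 2.
Scan r = 45..61 and keep those with exactly 2 one-bits:
r=45=101101 popcount=4 -> skip
r=46=101110 popcount=4 -> skip
r=47=101111 popcount=5 -> skip
r=48=110000 popcount=2 -> KEEP
r=49=110001 popcount=3 -> skip
r=50=110010 popcount=3 -> skip
r=51=110011 popcount=4 -> skip
r=52=110100 popcount=3 -> skip
r=53=110101 popcount=4 -> skip
r=54=110110 popcount=4 -> skip
r=55=110111 popcount=5 -> skip
r=56=111000 popcount=3 -> skip
r=57=111001 popcount=4 -> skip
r=58=111010 popcount=4 -> skip
r=59=111011 popcount=5 -> skip
r=60=111100 popcount=4 -> skip
r=61=111101 popcount=5 -> skip
Kept rows: 48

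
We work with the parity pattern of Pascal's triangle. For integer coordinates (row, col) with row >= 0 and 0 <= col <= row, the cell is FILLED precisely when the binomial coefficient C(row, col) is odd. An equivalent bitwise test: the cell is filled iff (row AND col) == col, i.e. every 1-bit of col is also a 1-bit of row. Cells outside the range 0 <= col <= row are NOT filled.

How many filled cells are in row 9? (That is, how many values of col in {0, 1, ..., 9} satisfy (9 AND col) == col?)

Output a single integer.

Answer: 4

Derivation:
9 in binary = 1001
popcount(9) = number of 1-bits in 1001 = 2
A col c satisfies (9 AND c) == c iff every set bit of c is also set in 9; each of the 2 set bits of 9 can independently be on or off in c.
count = 2^2 = 4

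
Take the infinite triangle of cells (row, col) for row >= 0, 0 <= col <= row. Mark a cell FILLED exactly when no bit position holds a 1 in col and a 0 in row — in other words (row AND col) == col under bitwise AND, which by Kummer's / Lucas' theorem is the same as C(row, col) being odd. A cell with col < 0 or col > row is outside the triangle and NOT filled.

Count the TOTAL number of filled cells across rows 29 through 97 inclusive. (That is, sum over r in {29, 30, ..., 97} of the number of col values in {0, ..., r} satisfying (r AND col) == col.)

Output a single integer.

Answer: 1048

Derivation:
r29=11101 pc4: +16 =16
r30=11110 pc4: +16 =32
r31=11111 pc5: +32 =64
r32=100000 pc1: +2 =66
r33=100001 pc2: +4 =70
r34=100010 pc2: +4 =74
r35=100011 pc3: +8 =82
r36=100100 pc2: +4 =86
r37=100101 pc3: +8 =94
r38=100110 pc3: +8 =102
r39=100111 pc4: +16 =118
r40=101000 pc2: +4 =122
r41=101001 pc3: +8 =130
r42=101010 pc3: +8 =138
r43=101011 pc4: +16 =154
r44=101100 pc3: +8 =162
r45=101101 pc4: +16 =178
r46=101110 pc4: +16 =194
r47=101111 pc5: +32 =226
r48=110000 pc2: +4 =230
r49=110001 pc3: +8 =238
r50=110010 pc3: +8 =246
r51=110011 pc4: +16 =262
r52=110100 pc3: +8 =270
r53=110101 pc4: +16 =286
r54=110110 pc4: +16 =302
r55=110111 pc5: +32 =334
r56=111000 pc3: +8 =342
r57=111001 pc4: +16 =358
r58=111010 pc4: +16 =374
r59=111011 pc5: +32 =406
r60=111100 pc4: +16 =422
r61=111101 pc5: +32 =454
r62=111110 pc5: +32 =486
r63=111111 pc6: +64 =550
r64=1000000 pc1: +2 =552
r65=1000001 pc2: +4 =556
r66=1000010 pc2: +4 =560
r67=1000011 pc3: +8 =568
r68=1000100 pc2: +4 =572
r69=1000101 pc3: +8 =580
r70=1000110 pc3: +8 =588
r71=1000111 pc4: +16 =604
r72=1001000 pc2: +4 =608
r73=1001001 pc3: +8 =616
r74=1001010 pc3: +8 =624
r75=1001011 pc4: +16 =640
r76=1001100 pc3: +8 =648
r77=1001101 pc4: +16 =664
r78=1001110 pc4: +16 =680
r79=1001111 pc5: +32 =712
r80=1010000 pc2: +4 =716
r81=1010001 pc3: +8 =724
r82=1010010 pc3: +8 =732
r83=1010011 pc4: +16 =748
r84=1010100 pc3: +8 =756
r85=1010101 pc4: +16 =772
r86=1010110 pc4: +16 =788
r87=1010111 pc5: +32 =820
r88=1011000 pc3: +8 =828
r89=1011001 pc4: +16 =844
r90=1011010 pc4: +16 =860
r91=1011011 pc5: +32 =892
r92=1011100 pc4: +16 =908
r93=1011101 pc5: +32 =940
r94=1011110 pc5: +32 =972
r95=1011111 pc6: +64 =1036
r96=1100000 pc2: +4 =1040
r97=1100001 pc3: +8 =1048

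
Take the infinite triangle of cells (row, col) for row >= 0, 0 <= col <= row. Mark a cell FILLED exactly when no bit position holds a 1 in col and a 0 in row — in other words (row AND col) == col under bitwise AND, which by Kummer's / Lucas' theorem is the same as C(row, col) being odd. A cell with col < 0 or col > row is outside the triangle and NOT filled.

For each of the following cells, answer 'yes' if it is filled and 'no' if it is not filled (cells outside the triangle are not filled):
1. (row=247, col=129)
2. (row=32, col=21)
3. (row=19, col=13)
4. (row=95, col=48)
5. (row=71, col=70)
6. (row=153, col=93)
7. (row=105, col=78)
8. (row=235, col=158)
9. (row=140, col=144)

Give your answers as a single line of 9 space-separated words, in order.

(247,129): row=0b11110111, col=0b10000001, row AND col = 0b10000001 = 129; 129 == 129 -> filled
(32,21): row=0b100000, col=0b10101, row AND col = 0b0 = 0; 0 != 21 -> empty
(19,13): row=0b10011, col=0b1101, row AND col = 0b1 = 1; 1 != 13 -> empty
(95,48): row=0b1011111, col=0b110000, row AND col = 0b10000 = 16; 16 != 48 -> empty
(71,70): row=0b1000111, col=0b1000110, row AND col = 0b1000110 = 70; 70 == 70 -> filled
(153,93): row=0b10011001, col=0b1011101, row AND col = 0b11001 = 25; 25 != 93 -> empty
(105,78): row=0b1101001, col=0b1001110, row AND col = 0b1001000 = 72; 72 != 78 -> empty
(235,158): row=0b11101011, col=0b10011110, row AND col = 0b10001010 = 138; 138 != 158 -> empty
(140,144): col outside [0, 140] -> not filled

Answer: yes no no no yes no no no no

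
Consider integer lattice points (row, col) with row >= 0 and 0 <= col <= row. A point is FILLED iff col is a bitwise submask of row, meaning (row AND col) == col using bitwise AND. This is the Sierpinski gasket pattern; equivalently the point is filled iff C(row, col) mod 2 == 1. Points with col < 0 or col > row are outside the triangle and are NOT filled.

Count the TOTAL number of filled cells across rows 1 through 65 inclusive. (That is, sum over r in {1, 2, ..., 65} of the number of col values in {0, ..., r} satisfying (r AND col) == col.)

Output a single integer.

Answer: 734

Derivation:
r1=1 pc1: +2 =2
r2=10 pc1: +2 =4
r3=11 pc2: +4 =8
r4=100 pc1: +2 =10
r5=101 pc2: +4 =14
r6=110 pc2: +4 =18
r7=111 pc3: +8 =26
r8=1000 pc1: +2 =28
r9=1001 pc2: +4 =32
r10=1010 pc2: +4 =36
r11=1011 pc3: +8 =44
r12=1100 pc2: +4 =48
r13=1101 pc3: +8 =56
r14=1110 pc3: +8 =64
r15=1111 pc4: +16 =80
r16=10000 pc1: +2 =82
r17=10001 pc2: +4 =86
r18=10010 pc2: +4 =90
r19=10011 pc3: +8 =98
r20=10100 pc2: +4 =102
r21=10101 pc3: +8 =110
r22=10110 pc3: +8 =118
r23=10111 pc4: +16 =134
r24=11000 pc2: +4 =138
r25=11001 pc3: +8 =146
r26=11010 pc3: +8 =154
r27=11011 pc4: +16 =170
r28=11100 pc3: +8 =178
r29=11101 pc4: +16 =194
r30=11110 pc4: +16 =210
r31=11111 pc5: +32 =242
r32=100000 pc1: +2 =244
r33=100001 pc2: +4 =248
r34=100010 pc2: +4 =252
r35=100011 pc3: +8 =260
r36=100100 pc2: +4 =264
r37=100101 pc3: +8 =272
r38=100110 pc3: +8 =280
r39=100111 pc4: +16 =296
r40=101000 pc2: +4 =300
r41=101001 pc3: +8 =308
r42=101010 pc3: +8 =316
r43=101011 pc4: +16 =332
r44=101100 pc3: +8 =340
r45=101101 pc4: +16 =356
r46=101110 pc4: +16 =372
r47=101111 pc5: +32 =404
r48=110000 pc2: +4 =408
r49=110001 pc3: +8 =416
r50=110010 pc3: +8 =424
r51=110011 pc4: +16 =440
r52=110100 pc3: +8 =448
r53=110101 pc4: +16 =464
r54=110110 pc4: +16 =480
r55=110111 pc5: +32 =512
r56=111000 pc3: +8 =520
r57=111001 pc4: +16 =536
r58=111010 pc4: +16 =552
r59=111011 pc5: +32 =584
r60=111100 pc4: +16 =600
r61=111101 pc5: +32 =632
r62=111110 pc5: +32 =664
r63=111111 pc6: +64 =728
r64=1000000 pc1: +2 =730
r65=1000001 pc2: +4 =734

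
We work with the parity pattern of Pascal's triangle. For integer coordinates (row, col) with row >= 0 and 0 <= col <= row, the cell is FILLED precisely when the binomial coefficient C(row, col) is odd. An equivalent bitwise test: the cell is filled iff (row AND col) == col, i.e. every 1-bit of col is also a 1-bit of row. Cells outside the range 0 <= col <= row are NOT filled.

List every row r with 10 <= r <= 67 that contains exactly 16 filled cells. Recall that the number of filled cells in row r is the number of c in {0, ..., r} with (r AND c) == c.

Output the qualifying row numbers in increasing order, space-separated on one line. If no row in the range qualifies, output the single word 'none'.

Answer: 15 23 27 29 30 39 43 45 46 51 53 54 57 58 60

Derivation:
Row r has 2^popcount(r) filled cells, so we need popcount(r) = log2(16) = 4.
Scan r = 10..67 and keep those with exactly 4 one-bits:
r=10=1010 popcount=2 -> skip
r=11=1011 popcount=3 -> skip
r=12=1100 popcount=2 -> skip
r=13=1101 popcount=3 -> skip
r=14=1110 popcount=3 -> skip
r=15=1111 popcount=4 -> KEEP
r=16=10000 popcount=1 -> skip
r=17=10001 popcount=2 -> skip
r=18=10010 popcount=2 -> skip
r=19=10011 popcount=3 -> skip
r=20=10100 popcount=2 -> skip
r=21=10101 popcount=3 -> skip
r=22=10110 popcount=3 -> skip
r=23=10111 popcount=4 -> KEEP
r=24=11000 popcount=2 -> skip
r=25=11001 popcount=3 -> skip
r=26=11010 popcount=3 -> skip
r=27=11011 popcount=4 -> KEEP
r=28=11100 popcount=3 -> skip
r=29=11101 popcount=4 -> KEEP
r=30=11110 popcount=4 -> KEEP
r=31=11111 popcount=5 -> skip
r=32=100000 popcount=1 -> skip
r=33=100001 popcount=2 -> skip
r=34=100010 popcount=2 -> skip
r=35=100011 popcount=3 -> skip
r=36=100100 popcount=2 -> skip
r=37=100101 popcount=3 -> skip
r=38=100110 popcount=3 -> skip
r=39=100111 popcount=4 -> KEEP
r=40=101000 popcount=2 -> skip
r=41=101001 popcount=3 -> skip
r=42=101010 popcount=3 -> skip
r=43=101011 popcount=4 -> KEEP
r=44=101100 popcount=3 -> skip
r=45=101101 popcount=4 -> KEEP
r=46=101110 popcount=4 -> KEEP
r=47=101111 popcount=5 -> skip
r=48=110000 popcount=2 -> skip
r=49=110001 popcount=3 -> skip
r=50=110010 popcount=3 -> skip
r=51=110011 popcount=4 -> KEEP
r=52=110100 popcount=3 -> skip
r=53=110101 popcount=4 -> KEEP
r=54=110110 popcount=4 -> KEEP
r=55=110111 popcount=5 -> skip
r=56=111000 popcount=3 -> skip
r=57=111001 popcount=4 -> KEEP
r=58=111010 popcount=4 -> KEEP
r=59=111011 popcount=5 -> skip
r=60=111100 popcount=4 -> KEEP
r=61=111101 popcount=5 -> skip
r=62=111110 popcount=5 -> skip
r=63=111111 popcount=6 -> skip
r=64=1000000 popcount=1 -> skip
r=65=1000001 popcount=2 -> skip
r=66=1000010 popcount=2 -> skip
r=67=1000011 popcount=3 -> skip
Kept rows: 15 23 27 29 30 39 43 45 46 51 53 54 57 58 60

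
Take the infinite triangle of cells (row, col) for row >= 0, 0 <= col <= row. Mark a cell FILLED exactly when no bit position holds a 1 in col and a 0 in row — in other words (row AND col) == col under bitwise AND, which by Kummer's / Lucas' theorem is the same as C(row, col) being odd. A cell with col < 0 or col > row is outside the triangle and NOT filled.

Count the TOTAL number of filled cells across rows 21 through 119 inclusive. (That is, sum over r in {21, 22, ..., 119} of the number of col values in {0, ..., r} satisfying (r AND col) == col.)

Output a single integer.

Answer: 1652

Derivation:
r21=10101 pc3: +8 =8
r22=10110 pc3: +8 =16
r23=10111 pc4: +16 =32
r24=11000 pc2: +4 =36
r25=11001 pc3: +8 =44
r26=11010 pc3: +8 =52
r27=11011 pc4: +16 =68
r28=11100 pc3: +8 =76
r29=11101 pc4: +16 =92
r30=11110 pc4: +16 =108
r31=11111 pc5: +32 =140
r32=100000 pc1: +2 =142
r33=100001 pc2: +4 =146
r34=100010 pc2: +4 =150
r35=100011 pc3: +8 =158
r36=100100 pc2: +4 =162
r37=100101 pc3: +8 =170
r38=100110 pc3: +8 =178
r39=100111 pc4: +16 =194
r40=101000 pc2: +4 =198
r41=101001 pc3: +8 =206
r42=101010 pc3: +8 =214
r43=101011 pc4: +16 =230
r44=101100 pc3: +8 =238
r45=101101 pc4: +16 =254
r46=101110 pc4: +16 =270
r47=101111 pc5: +32 =302
r48=110000 pc2: +4 =306
r49=110001 pc3: +8 =314
r50=110010 pc3: +8 =322
r51=110011 pc4: +16 =338
r52=110100 pc3: +8 =346
r53=110101 pc4: +16 =362
r54=110110 pc4: +16 =378
r55=110111 pc5: +32 =410
r56=111000 pc3: +8 =418
r57=111001 pc4: +16 =434
r58=111010 pc4: +16 =450
r59=111011 pc5: +32 =482
r60=111100 pc4: +16 =498
r61=111101 pc5: +32 =530
r62=111110 pc5: +32 =562
r63=111111 pc6: +64 =626
r64=1000000 pc1: +2 =628
r65=1000001 pc2: +4 =632
r66=1000010 pc2: +4 =636
r67=1000011 pc3: +8 =644
r68=1000100 pc2: +4 =648
r69=1000101 pc3: +8 =656
r70=1000110 pc3: +8 =664
r71=1000111 pc4: +16 =680
r72=1001000 pc2: +4 =684
r73=1001001 pc3: +8 =692
r74=1001010 pc3: +8 =700
r75=1001011 pc4: +16 =716
r76=1001100 pc3: +8 =724
r77=1001101 pc4: +16 =740
r78=1001110 pc4: +16 =756
r79=1001111 pc5: +32 =788
r80=1010000 pc2: +4 =792
r81=1010001 pc3: +8 =800
r82=1010010 pc3: +8 =808
r83=1010011 pc4: +16 =824
r84=1010100 pc3: +8 =832
r85=1010101 pc4: +16 =848
r86=1010110 pc4: +16 =864
r87=1010111 pc5: +32 =896
r88=1011000 pc3: +8 =904
r89=1011001 pc4: +16 =920
r90=1011010 pc4: +16 =936
r91=1011011 pc5: +32 =968
r92=1011100 pc4: +16 =984
r93=1011101 pc5: +32 =1016
r94=1011110 pc5: +32 =1048
r95=1011111 pc6: +64 =1112
r96=1100000 pc2: +4 =1116
r97=1100001 pc3: +8 =1124
r98=1100010 pc3: +8 =1132
r99=1100011 pc4: +16 =1148
r100=1100100 pc3: +8 =1156
r101=1100101 pc4: +16 =1172
r102=1100110 pc4: +16 =1188
r103=1100111 pc5: +32 =1220
r104=1101000 pc3: +8 =1228
r105=1101001 pc4: +16 =1244
r106=1101010 pc4: +16 =1260
r107=1101011 pc5: +32 =1292
r108=1101100 pc4: +16 =1308
r109=1101101 pc5: +32 =1340
r110=1101110 pc5: +32 =1372
r111=1101111 pc6: +64 =1436
r112=1110000 pc3: +8 =1444
r113=1110001 pc4: +16 =1460
r114=1110010 pc4: +16 =1476
r115=1110011 pc5: +32 =1508
r116=1110100 pc4: +16 =1524
r117=1110101 pc5: +32 =1556
r118=1110110 pc5: +32 =1588
r119=1110111 pc6: +64 =1652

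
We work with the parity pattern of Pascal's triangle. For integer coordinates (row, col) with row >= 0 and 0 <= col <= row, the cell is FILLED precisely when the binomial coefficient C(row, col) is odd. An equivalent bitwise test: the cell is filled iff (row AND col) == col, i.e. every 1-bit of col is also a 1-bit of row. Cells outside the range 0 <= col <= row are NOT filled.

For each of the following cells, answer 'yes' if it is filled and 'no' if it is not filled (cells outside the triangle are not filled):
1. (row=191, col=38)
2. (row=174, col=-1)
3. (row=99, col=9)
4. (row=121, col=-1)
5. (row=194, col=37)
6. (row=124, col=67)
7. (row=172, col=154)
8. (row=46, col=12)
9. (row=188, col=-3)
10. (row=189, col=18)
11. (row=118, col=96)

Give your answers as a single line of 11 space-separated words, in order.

Answer: yes no no no no no no yes no no yes

Derivation:
(191,38): row=0b10111111, col=0b100110, row AND col = 0b100110 = 38; 38 == 38 -> filled
(174,-1): col outside [0, 174] -> not filled
(99,9): row=0b1100011, col=0b1001, row AND col = 0b1 = 1; 1 != 9 -> empty
(121,-1): col outside [0, 121] -> not filled
(194,37): row=0b11000010, col=0b100101, row AND col = 0b0 = 0; 0 != 37 -> empty
(124,67): row=0b1111100, col=0b1000011, row AND col = 0b1000000 = 64; 64 != 67 -> empty
(172,154): row=0b10101100, col=0b10011010, row AND col = 0b10001000 = 136; 136 != 154 -> empty
(46,12): row=0b101110, col=0b1100, row AND col = 0b1100 = 12; 12 == 12 -> filled
(188,-3): col outside [0, 188] -> not filled
(189,18): row=0b10111101, col=0b10010, row AND col = 0b10000 = 16; 16 != 18 -> empty
(118,96): row=0b1110110, col=0b1100000, row AND col = 0b1100000 = 96; 96 == 96 -> filled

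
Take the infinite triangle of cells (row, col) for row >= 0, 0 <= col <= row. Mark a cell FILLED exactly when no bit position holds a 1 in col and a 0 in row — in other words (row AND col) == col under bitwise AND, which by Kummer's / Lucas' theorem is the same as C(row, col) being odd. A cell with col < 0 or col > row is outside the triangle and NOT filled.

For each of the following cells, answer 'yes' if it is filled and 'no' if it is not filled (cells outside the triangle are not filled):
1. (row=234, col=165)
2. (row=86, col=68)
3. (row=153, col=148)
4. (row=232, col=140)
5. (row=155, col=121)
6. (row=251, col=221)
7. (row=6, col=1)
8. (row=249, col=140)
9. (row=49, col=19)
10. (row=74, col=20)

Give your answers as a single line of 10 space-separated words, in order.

(234,165): row=0b11101010, col=0b10100101, row AND col = 0b10100000 = 160; 160 != 165 -> empty
(86,68): row=0b1010110, col=0b1000100, row AND col = 0b1000100 = 68; 68 == 68 -> filled
(153,148): row=0b10011001, col=0b10010100, row AND col = 0b10010000 = 144; 144 != 148 -> empty
(232,140): row=0b11101000, col=0b10001100, row AND col = 0b10001000 = 136; 136 != 140 -> empty
(155,121): row=0b10011011, col=0b1111001, row AND col = 0b11001 = 25; 25 != 121 -> empty
(251,221): row=0b11111011, col=0b11011101, row AND col = 0b11011001 = 217; 217 != 221 -> empty
(6,1): row=0b110, col=0b1, row AND col = 0b0 = 0; 0 != 1 -> empty
(249,140): row=0b11111001, col=0b10001100, row AND col = 0b10001000 = 136; 136 != 140 -> empty
(49,19): row=0b110001, col=0b10011, row AND col = 0b10001 = 17; 17 != 19 -> empty
(74,20): row=0b1001010, col=0b10100, row AND col = 0b0 = 0; 0 != 20 -> empty

Answer: no yes no no no no no no no no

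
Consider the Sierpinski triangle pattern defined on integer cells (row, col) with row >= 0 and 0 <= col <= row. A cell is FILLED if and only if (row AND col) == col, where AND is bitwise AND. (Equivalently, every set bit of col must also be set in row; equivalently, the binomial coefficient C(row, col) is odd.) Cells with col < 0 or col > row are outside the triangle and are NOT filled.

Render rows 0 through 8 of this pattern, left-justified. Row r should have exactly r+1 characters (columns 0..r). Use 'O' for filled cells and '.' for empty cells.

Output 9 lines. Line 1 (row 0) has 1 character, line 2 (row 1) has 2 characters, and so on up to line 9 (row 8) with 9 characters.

r0=0: O
r1=1: OO
r2=10: O.O
r3=11: OOOO
r4=100: O...O
r5=101: OO..OO
r6=110: O.O.O.O
r7=111: OOOOOOOO
r8=1000: O.......O

Answer: O
OO
O.O
OOOO
O...O
OO..OO
O.O.O.O
OOOOOOOO
O.......O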